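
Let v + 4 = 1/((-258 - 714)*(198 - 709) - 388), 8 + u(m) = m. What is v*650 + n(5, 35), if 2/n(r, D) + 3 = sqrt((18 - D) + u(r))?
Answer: -18712140287/7196408 - 4*I*sqrt(5)/29 ≈ -2600.2 - 0.30842*I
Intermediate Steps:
u(m) = -8 + m
n(r, D) = 2/(-3 + sqrt(10 + r - D)) (n(r, D) = 2/(-3 + sqrt((18 - D) + (-8 + r))) = 2/(-3 + sqrt(10 + r - D)))
v = -1985215/496304 (v = -4 + 1/((-258 - 714)*(198 - 709) - 388) = -4 + 1/(-972*(-511) - 388) = -4 + 1/(496692 - 388) = -4 + 1/496304 = -1985215/496304 ≈ -4.0000)
v*650 + n(5, 35) = -1985215/496304*650 + 2/(-3 + sqrt(10 + 5 - 1*35)) = -645194875/248152 + 2/(-3 + sqrt(10 + 5 - 35)) = -645194875/248152 + 2/(-3 + sqrt(-20)) = -645194875/248152 + 2/(-3 + 2*I*sqrt(5))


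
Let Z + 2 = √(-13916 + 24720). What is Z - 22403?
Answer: -22405 + 2*√2701 ≈ -22301.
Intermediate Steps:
Z = -2 + 2*√2701 (Z = -2 + √(-13916 + 24720) = -2 + √10804 = -2 + 2*√2701 ≈ 101.94)
Z - 22403 = (-2 + 2*√2701) - 22403 = -22405 + 2*√2701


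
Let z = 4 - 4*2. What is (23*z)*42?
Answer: -3864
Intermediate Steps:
z = -4 (z = 4 - 1*8 = 4 - 8 = -4)
(23*z)*42 = (23*(-4))*42 = -92*42 = -3864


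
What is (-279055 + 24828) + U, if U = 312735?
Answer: 58508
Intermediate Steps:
(-279055 + 24828) + U = (-279055 + 24828) + 312735 = -254227 + 312735 = 58508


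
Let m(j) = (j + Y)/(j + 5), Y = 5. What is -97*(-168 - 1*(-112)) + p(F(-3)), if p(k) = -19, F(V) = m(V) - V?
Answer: 5413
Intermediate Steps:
m(j) = 1 (m(j) = (j + 5)/(j + 5) = (5 + j)/(5 + j) = 1)
F(V) = 1 - V
-97*(-168 - 1*(-112)) + p(F(-3)) = -97*(-168 - 1*(-112)) - 19 = -97*(-168 + 112) - 19 = -97*(-56) - 19 = 5432 - 19 = 5413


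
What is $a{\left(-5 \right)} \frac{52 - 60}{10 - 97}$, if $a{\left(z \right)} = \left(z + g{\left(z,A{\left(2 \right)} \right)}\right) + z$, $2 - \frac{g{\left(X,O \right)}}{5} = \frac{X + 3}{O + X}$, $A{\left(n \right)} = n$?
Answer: $- \frac{80}{261} \approx -0.30651$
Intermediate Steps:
$g{\left(X,O \right)} = 10 - \frac{5 \left(3 + X\right)}{O + X}$ ($g{\left(X,O \right)} = 10 - 5 \frac{X + 3}{O + X} = 10 - 5 \frac{3 + X}{O + X} = 10 - \frac{5 \left(3 + X\right)}{O + X}$)
$a{\left(z \right)} = 2 z + \frac{5 \left(1 + z\right)}{2 + z}$ ($a{\left(z \right)} = \left(z + \frac{5 \left(-3 + z + 2 \cdot 2\right)}{2 + z}\right) + z = \left(z + \frac{5 \left(-3 + z + 4\right)}{2 + z}\right) + z = \left(z + \frac{5 \left(1 + z\right)}{2 + z}\right) + z = 2 z + \frac{5 \left(1 + z\right)}{2 + z}$)
$a{\left(-5 \right)} \frac{52 - 60}{10 - 97} = \frac{5 + 2 \left(-5\right)^{2} + 9 \left(-5\right)}{2 - 5} \frac{52 - 60}{10 - 97} = \frac{5 + 2 \cdot 25 - 45}{-3} \left(- \frac{8}{-87}\right) = - \frac{5 + 50 - 45}{3} \left(\left(-8\right) \left(- \frac{1}{87}\right)\right) = \left(- \frac{1}{3}\right) 10 \cdot \frac{8}{87} = \left(- \frac{10}{3}\right) \frac{8}{87} = - \frac{80}{261}$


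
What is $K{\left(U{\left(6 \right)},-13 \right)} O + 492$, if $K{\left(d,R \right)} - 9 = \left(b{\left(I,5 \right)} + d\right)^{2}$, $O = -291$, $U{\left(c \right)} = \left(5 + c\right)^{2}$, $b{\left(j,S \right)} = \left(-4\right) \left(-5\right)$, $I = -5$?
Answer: $-5787498$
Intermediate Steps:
$b{\left(j,S \right)} = 20$
$K{\left(d,R \right)} = 9 + \left(20 + d\right)^{2}$
$K{\left(U{\left(6 \right)},-13 \right)} O + 492 = \left(9 + \left(20 + \left(5 + 6\right)^{2}\right)^{2}\right) \left(-291\right) + 492 = \left(9 + \left(20 + 11^{2}\right)^{2}\right) \left(-291\right) + 492 = \left(9 + \left(20 + 121\right)^{2}\right) \left(-291\right) + 492 = \left(9 + 141^{2}\right) \left(-291\right) + 492 = \left(9 + 19881\right) \left(-291\right) + 492 = 19890 \left(-291\right) + 492 = -5787990 + 492 = -5787498$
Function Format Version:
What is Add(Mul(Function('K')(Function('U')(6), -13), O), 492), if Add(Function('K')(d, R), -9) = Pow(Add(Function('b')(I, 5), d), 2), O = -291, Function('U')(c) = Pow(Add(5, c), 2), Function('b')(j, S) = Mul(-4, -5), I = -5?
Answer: -5787498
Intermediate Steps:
Function('b')(j, S) = 20
Function('K')(d, R) = Add(9, Pow(Add(20, d), 2))
Add(Mul(Function('K')(Function('U')(6), -13), O), 492) = Add(Mul(Add(9, Pow(Add(20, Pow(Add(5, 6), 2)), 2)), -291), 492) = Add(Mul(Add(9, Pow(Add(20, Pow(11, 2)), 2)), -291), 492) = Add(Mul(Add(9, Pow(Add(20, 121), 2)), -291), 492) = Add(Mul(Add(9, Pow(141, 2)), -291), 492) = Add(Mul(Add(9, 19881), -291), 492) = Add(Mul(19890, -291), 492) = Add(-5787990, 492) = -5787498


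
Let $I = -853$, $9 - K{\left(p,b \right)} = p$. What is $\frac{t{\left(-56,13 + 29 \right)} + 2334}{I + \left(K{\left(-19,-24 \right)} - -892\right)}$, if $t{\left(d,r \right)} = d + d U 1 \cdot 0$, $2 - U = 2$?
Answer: $34$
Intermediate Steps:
$U = 0$ ($U = 2 - 2 = 0$)
$K{\left(p,b \right)} = 9 - p$
$t{\left(d,r \right)} = d$ ($t{\left(d,r \right)} = d + d 0 \cdot 1 \cdot 0 = d + 0 \cdot 1 \cdot 0 = d + 0 \cdot 0 = d + 0 = d$)
$\frac{t{\left(-56,13 + 29 \right)} + 2334}{I + \left(K{\left(-19,-24 \right)} - -892\right)} = \frac{-56 + 2334}{-853 + \left(\left(9 - -19\right) - -892\right)} = \frac{2278}{-853 + \left(\left(9 + 19\right) + 892\right)} = \frac{2278}{-853 + \left(28 + 892\right)} = \frac{2278}{-853 + 920} = \frac{2278}{67} = 2278 \cdot \frac{1}{67} = 34$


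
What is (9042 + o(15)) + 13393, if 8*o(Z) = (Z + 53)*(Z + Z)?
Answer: 22690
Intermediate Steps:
o(Z) = Z*(53 + Z)/4 (o(Z) = ((Z + 53)*(Z + Z))/8 = ((53 + Z)*(2*Z))/8 = (2*Z*(53 + Z))/8 = Z*(53 + Z)/4)
(9042 + o(15)) + 13393 = (9042 + (¼)*15*(53 + 15)) + 13393 = (9042 + (¼)*15*68) + 13393 = (9042 + 255) + 13393 = 9297 + 13393 = 22690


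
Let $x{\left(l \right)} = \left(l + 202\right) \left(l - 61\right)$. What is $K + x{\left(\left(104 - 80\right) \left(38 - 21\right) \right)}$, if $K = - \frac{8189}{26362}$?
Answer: $\frac{5580036351}{26362} \approx 2.1167 \cdot 10^{5}$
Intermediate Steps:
$x{\left(l \right)} = \left(-61 + l\right) \left(202 + l\right)$ ($x{\left(l \right)} = \left(202 + l\right) \left(-61 + l\right) = \left(-61 + l\right) \left(202 + l\right)$)
$K = - \frac{8189}{26362}$ ($K = \left(-8189\right) \frac{1}{26362} = - \frac{8189}{26362} \approx -0.31064$)
$K + x{\left(\left(104 - 80\right) \left(38 - 21\right) \right)} = - \frac{8189}{26362} + \left(-12322 + \left(\left(104 - 80\right) \left(38 - 21\right)\right)^{2} + 141 \left(104 - 80\right) \left(38 - 21\right)\right) = - \frac{8189}{26362} + \left(-12322 + \left(24 \cdot 17\right)^{2} + 141 \cdot 24 \cdot 17\right) = - \frac{8189}{26362} + \left(-12322 + 408^{2} + 141 \cdot 408\right) = - \frac{8189}{26362} + \left(-12322 + 166464 + 57528\right) = - \frac{8189}{26362} + 211670 = \frac{5580036351}{26362}$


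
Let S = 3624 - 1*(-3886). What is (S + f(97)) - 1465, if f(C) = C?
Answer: 6142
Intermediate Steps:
S = 7510 (S = 3624 + 3886 = 7510)
(S + f(97)) - 1465 = (7510 + 97) - 1465 = 7607 - 1465 = 6142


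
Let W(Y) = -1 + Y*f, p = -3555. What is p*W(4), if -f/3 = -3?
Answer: -124425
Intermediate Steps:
f = 9 (f = -3*(-3) = 9)
W(Y) = -1 + 9*Y (W(Y) = -1 + Y*9 = -1 + 9*Y)
p*W(4) = -3555*(-1 + 9*4) = -3555*(-1 + 36) = -3555*35 = -124425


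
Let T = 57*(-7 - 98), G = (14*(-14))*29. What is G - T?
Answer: 301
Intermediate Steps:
G = -5684 (G = -196*29 = -5684)
T = -5985 (T = 57*(-105) = -5985)
G - T = -5684 - 1*(-5985) = -5684 + 5985 = 301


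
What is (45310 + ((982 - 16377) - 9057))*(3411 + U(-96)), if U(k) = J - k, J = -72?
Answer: 71647230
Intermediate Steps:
U(k) = -72 - k
(45310 + ((982 - 16377) - 9057))*(3411 + U(-96)) = (45310 + ((982 - 16377) - 9057))*(3411 + (-72 - 1*(-96))) = (45310 + (-15395 - 9057))*(3411 + (-72 + 96)) = (45310 - 24452)*(3411 + 24) = 20858*3435 = 71647230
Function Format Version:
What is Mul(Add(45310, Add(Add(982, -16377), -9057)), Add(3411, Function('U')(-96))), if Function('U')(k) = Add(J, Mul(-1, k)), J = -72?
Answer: 71647230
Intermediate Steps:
Function('U')(k) = Add(-72, Mul(-1, k))
Mul(Add(45310, Add(Add(982, -16377), -9057)), Add(3411, Function('U')(-96))) = Mul(Add(45310, Add(Add(982, -16377), -9057)), Add(3411, Add(-72, Mul(-1, -96)))) = Mul(Add(45310, Add(-15395, -9057)), Add(3411, Add(-72, 96))) = Mul(Add(45310, -24452), Add(3411, 24)) = Mul(20858, 3435) = 71647230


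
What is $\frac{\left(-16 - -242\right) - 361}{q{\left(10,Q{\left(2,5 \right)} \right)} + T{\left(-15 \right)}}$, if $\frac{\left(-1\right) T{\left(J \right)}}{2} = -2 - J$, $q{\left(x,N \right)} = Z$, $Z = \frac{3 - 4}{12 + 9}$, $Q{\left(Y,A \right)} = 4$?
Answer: $\frac{2835}{547} \approx 5.1828$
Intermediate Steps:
$Z = - \frac{1}{21} \approx -0.047619$
$q{\left(x,N \right)} = - \frac{1}{21}$
$T{\left(J \right)} = 4 + 2 J$ ($T{\left(J \right)} = - 2 \left(-2 - J\right) = 4 + 2 J$)
$\frac{\left(-16 - -242\right) - 361}{q{\left(10,Q{\left(2,5 \right)} \right)} + T{\left(-15 \right)}} = \frac{\left(-16 - -242\right) - 361}{- \frac{1}{21} + \left(4 + 2 \left(-15\right)\right)} = \frac{\left(-16 + 242\right) - 361}{- \frac{1}{21} + \left(4 - 30\right)} = \frac{226 - 361}{- \frac{1}{21} - 26} = - \frac{135}{- \frac{547}{21}} = \left(-135\right) \left(- \frac{21}{547}\right) = \frac{2835}{547}$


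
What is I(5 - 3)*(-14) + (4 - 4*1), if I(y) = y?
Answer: -28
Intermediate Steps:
I(5 - 3)*(-14) + (4 - 4*1) = (5 - 3)*(-14) + (4 - 4*1) = 2*(-14) + (4 - 4) = -28 + 0 = -28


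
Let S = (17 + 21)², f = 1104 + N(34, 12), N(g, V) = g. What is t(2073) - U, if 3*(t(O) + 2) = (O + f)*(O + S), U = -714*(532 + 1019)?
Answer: 14615323/3 ≈ 4.8718e+6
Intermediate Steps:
f = 1138 (f = 1104 + 34 = 1138)
S = 1444 (S = 38² = 1444)
U = -1107414 (U = -714*1551 = -1107414)
t(O) = -2 + (1138 + O)*(1444 + O)/3 (t(O) = -2 + ((O + 1138)*(O + 1444))/3 = -2 + ((1138 + O)*(1444 + O))/3 = -2 + (1138 + O)*(1444 + O)/3)
t(2073) - U = (1643266/3 + (⅓)*2073² + (2582/3)*2073) - 1*(-1107414) = (1643266/3 + (⅓)*4297329 + 1784162) + 1107414 = (1643266/3 + 1432443 + 1784162) + 1107414 = 11293081/3 + 1107414 = 14615323/3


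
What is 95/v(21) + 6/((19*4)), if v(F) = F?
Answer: 3673/798 ≈ 4.6028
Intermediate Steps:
95/v(21) + 6/((19*4)) = 95/21 + 6/((19*4)) = 95*(1/21) + 6/76 = 95/21 + 6*(1/76) = 95/21 + 3/38 = 3673/798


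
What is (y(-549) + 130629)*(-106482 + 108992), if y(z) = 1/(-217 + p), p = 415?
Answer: 32460001465/99 ≈ 3.2788e+8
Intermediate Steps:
y(z) = 1/198 (y(z) = 1/(-217 + 415) = 1/198)
(y(-549) + 130629)*(-106482 + 108992) = (1/198 + 130629)*(-106482 + 108992) = (25864543/198)*2510 = 32460001465/99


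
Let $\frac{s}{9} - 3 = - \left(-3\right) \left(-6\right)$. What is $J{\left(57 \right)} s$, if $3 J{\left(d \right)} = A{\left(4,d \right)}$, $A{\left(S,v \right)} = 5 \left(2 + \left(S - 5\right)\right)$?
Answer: $-225$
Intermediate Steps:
$A{\left(S,v \right)} = -15 + 5 S$ ($A{\left(S,v \right)} = 5 \left(2 + \left(S - 5\right)\right) = 5 \left(2 + \left(-5 + S\right)\right) = 5 \left(-3 + S\right) = -15 + 5 S$)
$J{\left(d \right)} = \frac{5}{3}$ ($J{\left(d \right)} = \frac{-15 + 5 \cdot 4}{3} = \frac{-15 + 20}{3} = \frac{1}{3} \cdot 5 = \frac{5}{3}$)
$s = -135$ ($s = 27 + 9 \left(- \left(-3\right) \left(-6\right)\right) = 27 + 9 \left(\left(-1\right) 18\right) = 27 + 9 \left(-18\right) = 27 - 162 = -135$)
$J{\left(57 \right)} s = \frac{5}{3} \left(-135\right) = -225$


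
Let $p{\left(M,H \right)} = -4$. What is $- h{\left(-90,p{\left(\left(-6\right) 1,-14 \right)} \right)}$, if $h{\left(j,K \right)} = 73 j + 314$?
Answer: $6256$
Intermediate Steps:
$h{\left(j,K \right)} = 314 + 73 j$
$- h{\left(-90,p{\left(\left(-6\right) 1,-14 \right)} \right)} = - (314 + 73 \left(-90\right)) = - (314 - 6570) = \left(-1\right) \left(-6256\right) = 6256$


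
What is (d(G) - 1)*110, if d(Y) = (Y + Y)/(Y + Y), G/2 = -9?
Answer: 0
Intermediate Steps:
G = -18 (G = 2*(-9) = -18)
d(Y) = 1 (d(Y) = (2*Y)/((2*Y)) = (2*Y)*(1/(2*Y)) = 1)
(d(G) - 1)*110 = (1 - 1)*110 = 0*110 = 0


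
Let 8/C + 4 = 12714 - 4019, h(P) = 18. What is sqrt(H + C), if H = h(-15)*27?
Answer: sqrt(36709341294)/8691 ≈ 22.045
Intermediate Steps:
C = 8/8691 (C = 8/(-4 + (12714 - 4019)) = 8/(-4 + 8695) = 8/8691 ≈ 0.00092049)
H = 486 (H = 18*27 = 486)
sqrt(H + C) = sqrt(486 + 8/8691) = sqrt(4223834/8691) = sqrt(36709341294)/8691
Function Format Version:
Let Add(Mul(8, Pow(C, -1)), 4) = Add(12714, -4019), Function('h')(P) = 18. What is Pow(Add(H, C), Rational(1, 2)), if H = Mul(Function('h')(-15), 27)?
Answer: Mul(Rational(1, 8691), Pow(36709341294, Rational(1, 2))) ≈ 22.045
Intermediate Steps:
C = Rational(8, 8691) (C = Mul(8, Pow(Add(-4, Add(12714, -4019)), -1)) = Mul(8, Pow(Add(-4, 8695), -1)) = Mul(8, Pow(8691, -1)) = Mul(8, Rational(1, 8691)) = Rational(8, 8691) ≈ 0.00092049)
H = 486 (H = Mul(18, 27) = 486)
Pow(Add(H, C), Rational(1, 2)) = Pow(Add(486, Rational(8, 8691)), Rational(1, 2)) = Pow(Rational(4223834, 8691), Rational(1, 2)) = Mul(Rational(1, 8691), Pow(36709341294, Rational(1, 2)))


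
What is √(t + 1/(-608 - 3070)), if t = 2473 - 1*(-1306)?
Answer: √51121114158/3678 ≈ 61.474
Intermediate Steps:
t = 3779 (t = 2473 + 1306 = 3779)
√(t + 1/(-608 - 3070)) = √(3779 + 1/(-608 - 3070)) = √(3779 + 1/(-3678)) = √(3779 - 1/3678) = √(13899161/3678) = √51121114158/3678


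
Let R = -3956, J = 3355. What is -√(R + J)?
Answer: -I*√601 ≈ -24.515*I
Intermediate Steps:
-√(R + J) = -√(-3956 + 3355) = -√(-601) = -I*√601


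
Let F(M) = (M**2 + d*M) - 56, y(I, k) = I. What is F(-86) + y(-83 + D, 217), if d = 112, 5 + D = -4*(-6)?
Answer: -2356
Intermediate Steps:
D = 19 (D = -5 - 4*(-6) = -5 + 24 = 19)
F(M) = -56 + M**2 + 112*M (F(M) = (M**2 + 112*M) - 56 = -56 + M**2 + 112*M)
F(-86) + y(-83 + D, 217) = (-56 + (-86)**2 + 112*(-86)) + (-83 + 19) = (-56 + 7396 - 9632) - 64 = -2292 - 64 = -2356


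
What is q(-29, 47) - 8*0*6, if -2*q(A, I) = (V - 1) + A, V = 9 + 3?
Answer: 9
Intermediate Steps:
V = 12
q(A, I) = -11/2 - A/2 (q(A, I) = -((12 - 1) + A)/2 = -(11 + A)/2 = -11/2 - A/2)
q(-29, 47) - 8*0*6 = (-11/2 - ½*(-29)) - 8*0*6 = (-11/2 + 29/2) + 0*6 = 9 + 0 = 9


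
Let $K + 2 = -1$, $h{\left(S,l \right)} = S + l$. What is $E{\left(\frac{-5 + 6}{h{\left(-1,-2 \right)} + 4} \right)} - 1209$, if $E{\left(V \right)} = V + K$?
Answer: $-1211$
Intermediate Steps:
$K = -3$ ($K = -2 - 1 = -3$)
$E{\left(V \right)} = -3 + V$ ($E{\left(V \right)} = V - 3 = -3 + V$)
$E{\left(\frac{-5 + 6}{h{\left(-1,-2 \right)} + 4} \right)} - 1209 = \left(-3 + \frac{-5 + 6}{\left(-1 - 2\right) + 4}\right) - 1209 = \left(-3 + 1 \frac{1}{-3 + 4}\right) - 1209 = \left(-3 + 1 \cdot 1^{-1}\right) - 1209 = \left(-3 + 1 \cdot 1\right) - 1209 = \left(-3 + 1\right) - 1209 = -2 - 1209 = -1211$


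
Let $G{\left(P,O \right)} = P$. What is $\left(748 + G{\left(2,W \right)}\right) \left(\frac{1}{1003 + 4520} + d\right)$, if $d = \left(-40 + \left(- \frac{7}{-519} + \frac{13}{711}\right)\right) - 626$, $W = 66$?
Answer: $- \frac{37701870172250}{75482841} \approx -4.9948 \cdot 10^{5}$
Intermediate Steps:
$d = - \frac{81916090}{123003}$ ($d = \left(-40 + \left(\left(-7\right) \left(- \frac{1}{519}\right) + 13 \cdot \frac{1}{711}\right)\right) - 626 = \left(-40 + \left(\frac{7}{519} + \frac{13}{711}\right)\right) - 626 = \left(-40 + \frac{3908}{123003}\right) - 626 = - \frac{4916212}{123003} - 626 = - \frac{81916090}{123003} \approx -665.97$)
$\left(748 + G{\left(2,W \right)}\right) \left(\frac{1}{1003 + 4520} + d\right) = \left(748 + 2\right) \left(\frac{1}{1003 + 4520} - \frac{81916090}{123003}\right) = 750 \left(\frac{1}{5523} - \frac{81916090}{123003}\right) = 750 \left(- \frac{150807480689}{226448523}\right) = - \frac{37701870172250}{75482841}$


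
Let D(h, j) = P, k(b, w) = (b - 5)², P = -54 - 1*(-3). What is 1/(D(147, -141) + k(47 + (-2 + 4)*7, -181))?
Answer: 1/3085 ≈ 0.00032415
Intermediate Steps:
P = -51 (P = -54 + 3 = -51)
k(b, w) = (-5 + b)²
D(h, j) = -51
1/(D(147, -141) + k(47 + (-2 + 4)*7, -181)) = 1/(-51 + (-5 + (47 + (-2 + 4)*7))²) = 1/(-51 + (-5 + (47 + 2*7))²) = 1/(-51 + (-5 + (47 + 14))²) = 1/(-51 + (-5 + 61)²) = 1/(-51 + 56²) = 1/(-51 + 3136) = 1/3085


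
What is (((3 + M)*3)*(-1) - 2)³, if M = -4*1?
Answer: 1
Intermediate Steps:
M = -4
(((3 + M)*3)*(-1) - 2)³ = (((3 - 4)*3)*(-1) - 2)³ = (-1*3*(-1) - 2)³ = (-3*(-1) - 2)³ = (3 - 2)³ = 1³ = 1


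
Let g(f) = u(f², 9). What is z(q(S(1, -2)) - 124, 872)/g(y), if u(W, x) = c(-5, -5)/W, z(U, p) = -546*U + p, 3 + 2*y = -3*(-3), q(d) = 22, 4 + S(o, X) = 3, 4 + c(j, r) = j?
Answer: -56564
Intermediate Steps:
c(j, r) = -4 + j
S(o, X) = -1 (S(o, X) = -4 + 3 = -1)
y = 3 (y = -3/2 + (-3*(-3))/2 = -3/2 + (½)*9 = -3/2 + 9/2 = 3)
z(U, p) = p - 546*U
u(W, x) = -9/W (u(W, x) = (-4 - 5)/W = -9/W)
g(f) = -9/f²
z(q(S(1, -2)) - 124, 872)/g(y) = (872 - 546*(22 - 124))/((-9/3²)) = (872 - 546*(-102))/((-9*⅑)) = (872 + 55692)/(-1) = 56564*(-1) = -56564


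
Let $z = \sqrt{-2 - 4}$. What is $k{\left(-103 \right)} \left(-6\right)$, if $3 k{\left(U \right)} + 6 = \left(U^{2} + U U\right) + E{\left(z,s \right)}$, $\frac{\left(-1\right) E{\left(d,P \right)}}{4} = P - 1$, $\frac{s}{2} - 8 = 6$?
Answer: $-42208$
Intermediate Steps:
$s = 28$ ($s = 16 + 2 \cdot 6 = 16 + 12 = 28$)
$z = i \sqrt{6}$ ($z = \sqrt{-6} = i \sqrt{6} \approx 2.4495 i$)
$E{\left(d,P \right)} = 4 - 4 P$ ($E{\left(d,P \right)} = - 4 \left(P - 1\right) = - 4 \left(-1 + P\right) = 4 - 4 P$)
$k{\left(U \right)} = -38 + \frac{2 U^{2}}{3}$ ($k{\left(U \right)} = -2 + \frac{\left(U^{2} + U U\right) + \left(4 - 112\right)}{3} = -2 + \frac{\left(U^{2} + U^{2}\right) + \left(4 - 112\right)}{3} = -2 + \frac{2 U^{2} - 108}{3} = -2 + \frac{-108 + 2 U^{2}}{3} = -2 + \left(-36 + \frac{2 U^{2}}{3}\right) = -38 + \frac{2 U^{2}}{3}$)
$k{\left(-103 \right)} \left(-6\right) = \left(-38 + \frac{2 \left(-103\right)^{2}}{3}\right) \left(-6\right) = \left(-38 + \frac{2}{3} \cdot 10609\right) \left(-6\right) = \left(-38 + \frac{21218}{3}\right) \left(-6\right) = \frac{21104}{3} \left(-6\right) = -42208$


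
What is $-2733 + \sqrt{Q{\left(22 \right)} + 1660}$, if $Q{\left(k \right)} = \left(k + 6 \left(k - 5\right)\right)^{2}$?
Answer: $-2733 + 2 \sqrt{4259} \approx -2602.5$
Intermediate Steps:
$Q{\left(k \right)} = \left(-30 + 7 k\right)^{2}$ ($Q{\left(k \right)} = \left(k + 6 \left(-5 + k\right)\right)^{2} = \left(k + \left(-30 + 6 k\right)\right)^{2} = \left(-30 + 7 k\right)^{2}$)
$-2733 + \sqrt{Q{\left(22 \right)} + 1660} = -2733 + \sqrt{\left(-30 + 7 \cdot 22\right)^{2} + 1660} = -2733 + \sqrt{\left(-30 + 154\right)^{2} + 1660} = -2733 + \sqrt{124^{2} + 1660} = -2733 + \sqrt{15376 + 1660} = -2733 + \sqrt{17036} = -2733 + 2 \sqrt{4259}$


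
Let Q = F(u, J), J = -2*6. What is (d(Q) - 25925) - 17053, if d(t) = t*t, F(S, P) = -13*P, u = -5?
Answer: -18642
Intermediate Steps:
J = -12
Q = 156 (Q = -13*(-12) = 156)
d(t) = t**2
(d(Q) - 25925) - 17053 = (156**2 - 25925) - 17053 = (24336 - 25925) - 17053 = -1589 - 17053 = -18642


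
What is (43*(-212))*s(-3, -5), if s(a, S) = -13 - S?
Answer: 72928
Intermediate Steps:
(43*(-212))*s(-3, -5) = (43*(-212))*(-13 - 1*(-5)) = -9116*(-13 + 5) = -9116*(-8) = 72928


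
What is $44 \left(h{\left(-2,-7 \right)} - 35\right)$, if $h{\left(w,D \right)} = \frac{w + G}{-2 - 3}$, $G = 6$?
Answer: $- \frac{7876}{5} \approx -1575.2$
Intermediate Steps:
$h{\left(w,D \right)} = - \frac{6}{5} - \frac{w}{5}$ ($h{\left(w,D \right)} = \frac{w + 6}{-2 - 3} = \frac{6 + w}{-5} = \left(6 + w\right) \left(- \frac{1}{5}\right) = - \frac{6}{5} - \frac{w}{5}$)
$44 \left(h{\left(-2,-7 \right)} - 35\right) = 44 \left(\left(- \frac{6}{5} - - \frac{2}{5}\right) - 35\right) = 44 \left(\left(- \frac{6}{5} + \frac{2}{5}\right) - 35\right) = 44 \left(- \frac{4}{5} - 35\right) = 44 \left(- \frac{179}{5}\right) = - \frac{7876}{5}$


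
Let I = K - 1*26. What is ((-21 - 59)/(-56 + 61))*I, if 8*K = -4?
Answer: 424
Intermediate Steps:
K = -½ (K = (⅛)*(-4) = -½ ≈ -0.50000)
I = -53/2 (I = -½ - 1*26 = -½ - 26 = -53/2 ≈ -26.500)
((-21 - 59)/(-56 + 61))*I = ((-21 - 59)/(-56 + 61))*(-53/2) = -80/5*(-53/2) = -80*⅕*(-53/2) = -16*(-53/2) = 424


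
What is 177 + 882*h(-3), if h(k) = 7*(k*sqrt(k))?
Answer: 177 - 18522*I*sqrt(3) ≈ 177.0 - 32081.0*I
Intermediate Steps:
h(k) = 7*k**(3/2)
177 + 882*h(-3) = 177 + 882*(7*(-3)**(3/2)) = 177 + 882*(7*(-3*I*sqrt(3))) = 177 + 882*(-21*I*sqrt(3)) = 177 - 18522*I*sqrt(3)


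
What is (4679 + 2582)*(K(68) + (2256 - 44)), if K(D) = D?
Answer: 16555080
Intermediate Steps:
(4679 + 2582)*(K(68) + (2256 - 44)) = (4679 + 2582)*(68 + (2256 - 44)) = 7261*(68 + 2212) = 7261*2280 = 16555080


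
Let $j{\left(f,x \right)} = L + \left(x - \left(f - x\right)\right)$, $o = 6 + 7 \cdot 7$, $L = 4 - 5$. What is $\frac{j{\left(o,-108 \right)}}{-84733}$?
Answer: $\frac{272}{84733} \approx 0.0032101$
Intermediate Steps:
$L = -1$ ($L = 4 - 5 = -1$)
$o = 55$ ($o = 6 + 49 = 55$)
$j{\left(f,x \right)} = -1 - f + 2 x$ ($j{\left(f,x \right)} = -1 + \left(x - \left(f - x\right)\right) = -1 - \left(f - 2 x\right) = -1 - f + 2 x$)
$\frac{j{\left(o,-108 \right)}}{-84733} = \frac{-1 - 55 + 2 \left(-108\right)}{-84733} = \left(-1 - 55 - 216\right) \left(- \frac{1}{84733}\right) = \left(-272\right) \left(- \frac{1}{84733}\right) = \frac{272}{84733}$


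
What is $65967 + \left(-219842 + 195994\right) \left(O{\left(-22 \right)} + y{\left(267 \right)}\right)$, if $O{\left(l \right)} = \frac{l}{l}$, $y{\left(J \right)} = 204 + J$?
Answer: $-11190289$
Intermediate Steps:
$O{\left(l \right)} = 1$
$65967 + \left(-219842 + 195994\right) \left(O{\left(-22 \right)} + y{\left(267 \right)}\right) = 65967 + \left(-219842 + 195994\right) \left(1 + \left(204 + 267\right)\right) = 65967 - 23848 \left(1 + 471\right) = 65967 - 11256256 = -11190289$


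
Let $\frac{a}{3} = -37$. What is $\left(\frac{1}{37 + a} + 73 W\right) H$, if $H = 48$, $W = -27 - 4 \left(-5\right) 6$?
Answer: $\frac{12057240}{37} \approx 3.2587 \cdot 10^{5}$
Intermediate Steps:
$a = -111$ ($a = 3 \left(-37\right) = -111$)
$W = 93$ ($W = -27 - \left(-20\right) 6 = -27 - -120 = -27 + 120 = 93$)
$\left(\frac{1}{37 + a} + 73 W\right) H = \left(\frac{1}{37 - 111} + 73 \cdot 93\right) 48 = \left(\frac{1}{-74} + 6789\right) 48 = \left(- \frac{1}{74} + 6789\right) 48 = \frac{502385}{74} \cdot 48 = \frac{12057240}{37}$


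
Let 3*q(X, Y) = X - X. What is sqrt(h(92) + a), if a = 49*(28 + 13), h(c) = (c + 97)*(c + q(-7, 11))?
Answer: sqrt(19397) ≈ 139.27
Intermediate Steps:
q(X, Y) = 0 (q(X, Y) = (X - X)/3 = (1/3)*0 = 0)
h(c) = c*(97 + c) (h(c) = (c + 97)*(c + 0) = (97 + c)*c = c*(97 + c))
a = 2009 (a = 49*41 = 2009)
sqrt(h(92) + a) = sqrt(92*(97 + 92) + 2009) = sqrt(92*189 + 2009) = sqrt(17388 + 2009) = sqrt(19397)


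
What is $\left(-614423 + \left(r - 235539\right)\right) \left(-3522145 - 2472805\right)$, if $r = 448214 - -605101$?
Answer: $-1219091067350$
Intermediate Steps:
$r = 1053315$ ($r = 448214 + 605101 = 1053315$)
$\left(-614423 + \left(r - 235539\right)\right) \left(-3522145 - 2472805\right) = \left(-614423 + \left(1053315 - 235539\right)\right) \left(-3522145 - 2472805\right) = \left(-614423 + 817776\right) \left(-5994950\right) = 203353 \left(-5994950\right) = -1219091067350$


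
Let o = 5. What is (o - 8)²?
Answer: 9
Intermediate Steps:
(o - 8)² = (5 - 8)² = (-3)² = 9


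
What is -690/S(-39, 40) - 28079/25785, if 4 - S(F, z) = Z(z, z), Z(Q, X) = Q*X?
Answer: -4503739/6858810 ≈ -0.65664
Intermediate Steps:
S(F, z) = 4 - z² (S(F, z) = 4 - z*z = 4 - z²)
-690/S(-39, 40) - 28079/25785 = -690/(4 - 1*40²) - 28079/25785 = -690/(4 - 1*1600) - 28079*1/25785 = -690/(4 - 1600) - 28079/25785 = -690/(-1596) - 28079/25785 = -690*(-1/1596) - 28079/25785 = 115/266 - 28079/25785 = -4503739/6858810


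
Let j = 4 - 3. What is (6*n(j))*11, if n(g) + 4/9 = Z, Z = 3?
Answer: 506/3 ≈ 168.67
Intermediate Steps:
j = 1
n(g) = 23/9 (n(g) = -4/9 + 3 = 23/9)
(6*n(j))*11 = (6*(23/9))*11 = (46/3)*11 = 506/3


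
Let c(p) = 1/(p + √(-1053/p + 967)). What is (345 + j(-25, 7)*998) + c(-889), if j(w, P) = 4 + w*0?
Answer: 3043422399740/701734653 - 2*√191294131/701734653 ≈ 4337.0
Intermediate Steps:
j(w, P) = 4 (j(w, P) = 4 + 0 = 4)
c(p) = 1/(p + √(967 - 1053/p))
(345 + j(-25, 7)*998) + c(-889) = (345 + 4*998) + 1/(-889 + √(967 - 1053/(-889))) = (345 + 3992) + 1/(-889 + √(967 - 1053*(-1/889))) = 4337 + 1/(-889 + √(967 + 1053/889)) = 4337 + 1/(-889 + √(860716/889)) = 4337 + 1/(-889 + 2*√191294131/889)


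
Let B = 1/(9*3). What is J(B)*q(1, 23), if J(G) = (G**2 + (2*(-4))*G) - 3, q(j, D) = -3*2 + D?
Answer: -40834/729 ≈ -56.014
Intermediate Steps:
q(j, D) = -6 + D
B = 1/27 (B = (1/9)*(1/3) = 1/27 ≈ 0.037037)
J(G) = -3 + G**2 - 8*G (J(G) = (G**2 - 8*G) - 3 = -3 + G**2 - 8*G)
J(B)*q(1, 23) = (-3 + (1/27)**2 - 8*1/27)*(-6 + 23) = (-3 + 1/729 - 8/27)*17 = -2402/729*17 = -40834/729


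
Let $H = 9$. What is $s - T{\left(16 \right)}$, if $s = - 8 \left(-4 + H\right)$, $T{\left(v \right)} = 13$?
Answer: $-53$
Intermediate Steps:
$s = -40$ ($s = - 8 \left(-4 + 9\right) = \left(-8\right) 5 = -40$)
$s - T{\left(16 \right)} = -40 - 13 = -53$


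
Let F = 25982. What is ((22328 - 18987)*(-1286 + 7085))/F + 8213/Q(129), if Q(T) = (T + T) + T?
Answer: 179332693/233838 ≈ 766.91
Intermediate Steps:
Q(T) = 3*T (Q(T) = 2*T + T = 3*T)
((22328 - 18987)*(-1286 + 7085))/F + 8213/Q(129) = ((22328 - 18987)*(-1286 + 7085))/25982 + 8213/((3*129)) = (3341*5799)*(1/25982) + 8213/387 = 19374459*(1/25982) + 8213*(1/387) = 19374459/25982 + 191/9 = 179332693/233838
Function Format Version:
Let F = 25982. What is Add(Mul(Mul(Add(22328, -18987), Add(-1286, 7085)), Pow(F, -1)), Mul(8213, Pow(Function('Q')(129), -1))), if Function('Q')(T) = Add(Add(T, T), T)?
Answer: Rational(179332693, 233838) ≈ 766.91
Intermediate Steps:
Function('Q')(T) = Mul(3, T) (Function('Q')(T) = Add(Mul(2, T), T) = Mul(3, T))
Add(Mul(Mul(Add(22328, -18987), Add(-1286, 7085)), Pow(F, -1)), Mul(8213, Pow(Function('Q')(129), -1))) = Add(Mul(Mul(Add(22328, -18987), Add(-1286, 7085)), Pow(25982, -1)), Mul(8213, Pow(Mul(3, 129), -1))) = Add(Mul(Mul(3341, 5799), Rational(1, 25982)), Mul(8213, Pow(387, -1))) = Add(Mul(19374459, Rational(1, 25982)), Mul(8213, Rational(1, 387))) = Add(Rational(19374459, 25982), Rational(191, 9)) = Rational(179332693, 233838)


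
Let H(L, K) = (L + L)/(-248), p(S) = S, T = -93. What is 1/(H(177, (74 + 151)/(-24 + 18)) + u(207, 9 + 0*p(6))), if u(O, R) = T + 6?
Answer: -124/10965 ≈ -0.011309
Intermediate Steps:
u(O, R) = -87 (u(O, R) = -93 + 6 = -87)
H(L, K) = -L/124 (H(L, K) = (2*L)*(-1/248) = -L/124)
1/(H(177, (74 + 151)/(-24 + 18)) + u(207, 9 + 0*p(6))) = 1/(-1/124*177 - 87) = 1/(-177/124 - 87) = 1/(-10965/124) = -124/10965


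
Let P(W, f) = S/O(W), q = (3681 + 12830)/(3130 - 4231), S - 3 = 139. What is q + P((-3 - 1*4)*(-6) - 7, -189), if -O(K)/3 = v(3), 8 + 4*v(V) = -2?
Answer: 21673/5505 ≈ 3.9370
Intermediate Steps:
v(V) = -5/2 (v(V) = -2 + (¼)*(-2) = -2 - ½ = -5/2)
O(K) = 15/2 (O(K) = -3*(-5/2) = 15/2)
S = 142 (S = 3 + 139 = 142)
q = -16511/1101 (q = 16511/(-1101) = 16511*(-1/1101) = -16511/1101 ≈ -14.996)
P(W, f) = 284/15 (P(W, f) = 142/(15/2) = 142*(2/15) = 284/15)
q + P((-3 - 1*4)*(-6) - 7, -189) = -16511/1101 + 284/15 = 21673/5505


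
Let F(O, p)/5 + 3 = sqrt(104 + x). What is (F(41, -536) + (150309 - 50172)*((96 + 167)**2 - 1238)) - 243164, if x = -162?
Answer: 6802163368 + 5*I*sqrt(58) ≈ 6.8022e+9 + 38.079*I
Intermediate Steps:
F(O, p) = -15 + 5*I*sqrt(58) (F(O, p) = -15 + 5*sqrt(104 - 162) = -15 + 5*sqrt(-58) = -15 + 5*(I*sqrt(58)) = -15 + 5*I*sqrt(58))
(F(41, -536) + (150309 - 50172)*((96 + 167)**2 - 1238)) - 243164 = ((-15 + 5*I*sqrt(58)) + (150309 - 50172)*((96 + 167)**2 - 1238)) - 243164 = ((-15 + 5*I*sqrt(58)) + 100137*(263**2 - 1238)) - 243164 = ((-15 + 5*I*sqrt(58)) + 100137*(69169 - 1238)) - 243164 = ((-15 + 5*I*sqrt(58)) + 100137*67931) - 243164 = ((-15 + 5*I*sqrt(58)) + 6802406547) - 243164 = (6802406532 + 5*I*sqrt(58)) - 243164 = 6802163368 + 5*I*sqrt(58)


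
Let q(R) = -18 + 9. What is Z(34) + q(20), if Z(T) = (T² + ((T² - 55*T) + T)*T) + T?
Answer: -21939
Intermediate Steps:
q(R) = -9
Z(T) = T + T² + T*(T² - 54*T) (Z(T) = (T² + (T² - 54*T)*T) + T = (T² + T*(T² - 54*T)) + T = T + T² + T*(T² - 54*T))
Z(34) + q(20) = 34*(1 + 34² - 53*34) - 9 = 34*(1 + 1156 - 1802) - 9 = 34*(-645) - 9 = -21930 - 9 = -21939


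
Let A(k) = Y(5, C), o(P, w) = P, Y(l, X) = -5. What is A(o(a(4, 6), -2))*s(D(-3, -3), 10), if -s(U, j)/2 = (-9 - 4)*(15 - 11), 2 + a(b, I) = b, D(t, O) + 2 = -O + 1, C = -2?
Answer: -520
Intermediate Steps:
D(t, O) = -1 - O (D(t, O) = -2 + (-O + 1) = -2 + (1 - O) = -1 - O)
a(b, I) = -2 + b
A(k) = -5
s(U, j) = 104 (s(U, j) = -2*(-9 - 4)*(15 - 11) = -(-26)*4 = -2*(-52) = 104)
A(o(a(4, 6), -2))*s(D(-3, -3), 10) = -5*104 = -520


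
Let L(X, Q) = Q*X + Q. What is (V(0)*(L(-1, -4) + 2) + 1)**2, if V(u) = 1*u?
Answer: 1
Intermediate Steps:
V(u) = u
L(X, Q) = Q + Q*X
(V(0)*(L(-1, -4) + 2) + 1)**2 = (0*(-4*(1 - 1) + 2) + 1)**2 = (0*(-4*0 + 2) + 1)**2 = (0*(0 + 2) + 1)**2 = (0*2 + 1)**2 = (0 + 1)**2 = 1**2 = 1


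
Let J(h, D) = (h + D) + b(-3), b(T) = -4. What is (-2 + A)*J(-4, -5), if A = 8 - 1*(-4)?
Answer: -130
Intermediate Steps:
A = 12 (A = 8 + 4 = 12)
J(h, D) = -4 + D + h (J(h, D) = (h + D) - 4 = (D + h) - 4 = -4 + D + h)
(-2 + A)*J(-4, -5) = (-2 + 12)*(-4 - 5 - 4) = 10*(-13) = -130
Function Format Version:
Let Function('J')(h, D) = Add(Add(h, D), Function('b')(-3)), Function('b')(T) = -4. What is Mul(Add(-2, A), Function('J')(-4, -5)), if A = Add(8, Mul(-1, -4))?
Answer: -130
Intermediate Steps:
A = 12 (A = Add(8, 4) = 12)
Function('J')(h, D) = Add(-4, D, h) (Function('J')(h, D) = Add(Add(h, D), -4) = Add(Add(D, h), -4) = Add(-4, D, h))
Mul(Add(-2, A), Function('J')(-4, -5)) = Mul(Add(-2, 12), Add(-4, -5, -4)) = Mul(10, -13) = -130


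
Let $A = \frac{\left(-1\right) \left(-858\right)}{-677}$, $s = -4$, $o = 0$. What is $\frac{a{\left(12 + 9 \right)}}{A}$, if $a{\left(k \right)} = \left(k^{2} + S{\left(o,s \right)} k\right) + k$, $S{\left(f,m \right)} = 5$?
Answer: $- \frac{127953}{286} \approx -447.39$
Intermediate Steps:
$a{\left(k \right)} = k^{2} + 6 k$ ($a{\left(k \right)} = \left(k^{2} + 5 k\right) + k = k^{2} + 6 k$)
$A = - \frac{858}{677}$ ($A = 858 \left(- \frac{1}{677}\right) = - \frac{858}{677} \approx -1.2674$)
$\frac{a{\left(12 + 9 \right)}}{A} = \frac{\left(12 + 9\right) \left(6 + \left(12 + 9\right)\right)}{- \frac{858}{677}} = 21 \left(6 + 21\right) \left(- \frac{677}{858}\right) = 21 \cdot 27 \left(- \frac{677}{858}\right) = 567 \left(- \frac{677}{858}\right) = - \frac{127953}{286}$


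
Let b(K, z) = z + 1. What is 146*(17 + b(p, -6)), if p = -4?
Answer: 1752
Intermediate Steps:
b(K, z) = 1 + z
146*(17 + b(p, -6)) = 146*(17 + (1 - 6)) = 146*(17 - 5) = 146*12 = 1752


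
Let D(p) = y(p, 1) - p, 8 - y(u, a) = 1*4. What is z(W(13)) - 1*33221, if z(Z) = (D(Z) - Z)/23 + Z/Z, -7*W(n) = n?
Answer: -5348366/161 ≈ -33220.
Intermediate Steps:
y(u, a) = 4 (y(u, a) = 8 - 4 = 4)
D(p) = 4 - p
W(n) = -n/7
z(Z) = 27/23 - 2*Z/23 (z(Z) = ((4 - Z) - Z)/23 + Z/Z = (4 - 2*Z)*(1/23) + 1 = (4/23 - 2*Z/23) + 1 = 27/23 - 2*Z/23)
z(W(13)) - 1*33221 = (27/23 - (-2)*13/161) - 1*33221 = (27/23 - 2/23*(-13/7)) - 33221 = (27/23 + 26/161) - 33221 = 215/161 - 33221 = -5348366/161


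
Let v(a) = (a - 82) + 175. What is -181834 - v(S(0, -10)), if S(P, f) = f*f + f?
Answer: -182017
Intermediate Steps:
S(P, f) = f + f**2 (S(P, f) = f**2 + f = f + f**2)
v(a) = 93 + a (v(a) = (-82 + a) + 175 = 93 + a)
-181834 - v(S(0, -10)) = -181834 - (93 - 10*(1 - 10)) = -181834 - (93 - 10*(-9)) = -181834 - (93 + 90) = -181834 - 1*183 = -181834 - 183 = -182017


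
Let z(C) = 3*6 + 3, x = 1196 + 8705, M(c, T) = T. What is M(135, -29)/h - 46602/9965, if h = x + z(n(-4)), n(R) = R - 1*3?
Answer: -462674029/98872730 ≈ -4.6795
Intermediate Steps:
n(R) = -3 + R (n(R) = R - 3 = -3 + R)
x = 9901
z(C) = 21 (z(C) = 18 + 3 = 21)
h = 9922 (h = 9901 + 21 = 9922)
M(135, -29)/h - 46602/9965 = -29/9922 - 46602/9965 = -462674029/98872730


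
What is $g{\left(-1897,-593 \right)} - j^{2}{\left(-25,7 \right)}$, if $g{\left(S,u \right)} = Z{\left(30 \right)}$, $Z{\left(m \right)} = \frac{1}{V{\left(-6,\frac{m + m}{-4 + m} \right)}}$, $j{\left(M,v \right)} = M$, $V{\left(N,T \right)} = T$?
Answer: $- \frac{18737}{30} \approx -624.57$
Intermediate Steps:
$Z{\left(m \right)} = \frac{-4 + m}{2 m}$ ($Z{\left(m \right)} = \frac{1}{\left(m + m\right) \frac{1}{-4 + m}} = \frac{1}{2 m \frac{1}{-4 + m}} = \frac{-4 + m}{2 m}$)
$g{\left(S,u \right)} = \frac{13}{30}$ ($g{\left(S,u \right)} = \frac{-4 + 30}{2 \cdot 30} = \frac{1}{2} \cdot \frac{1}{30} \cdot 26 = \frac{13}{30}$)
$g{\left(-1897,-593 \right)} - j^{2}{\left(-25,7 \right)} = \frac{13}{30} - \left(-25\right)^{2} = \frac{13}{30} - 625 = - \frac{18737}{30}$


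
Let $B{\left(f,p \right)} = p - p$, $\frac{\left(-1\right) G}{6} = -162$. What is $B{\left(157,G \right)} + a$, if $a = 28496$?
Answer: $28496$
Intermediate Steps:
$G = 972$ ($G = \left(-6\right) \left(-162\right) = 972$)
$B{\left(f,p \right)} = 0$
$B{\left(157,G \right)} + a = 0 + 28496 = 28496$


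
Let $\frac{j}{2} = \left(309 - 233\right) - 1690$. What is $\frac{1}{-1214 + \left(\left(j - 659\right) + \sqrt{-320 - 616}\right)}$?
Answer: $- \frac{5101}{26021137} - \frac{6 i \sqrt{26}}{26021137} \approx -0.00019603 - 1.1757 \cdot 10^{-6} i$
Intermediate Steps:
$j = -3228$ ($j = 2 \left(\left(309 - 233\right) - 1690\right) = 2 \left(76 - 1690\right) = 2 \left(-1614\right) = -3228$)
$\frac{1}{-1214 + \left(\left(j - 659\right) + \sqrt{-320 - 616}\right)} = \frac{1}{-1214 + \left(\left(-3228 - 659\right) + \sqrt{-320 - 616}\right)} = \frac{1}{-1214 - \left(3887 - \sqrt{-936}\right)} = \frac{1}{-1214 - \left(3887 - 6 i \sqrt{26}\right)} = \frac{1}{-5101 + 6 i \sqrt{26}}$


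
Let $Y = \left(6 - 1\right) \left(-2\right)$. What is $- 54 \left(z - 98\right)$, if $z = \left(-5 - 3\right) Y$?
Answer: $972$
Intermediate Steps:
$Y = -10$ ($Y = 5 \left(-2\right) = -10$)
$z = 80$ ($z = \left(-5 - 3\right) \left(-10\right) = \left(-8\right) \left(-10\right) = 80$)
$- 54 \left(z - 98\right) = - 54 \left(80 - 98\right) = \left(-54\right) \left(-18\right) = 972$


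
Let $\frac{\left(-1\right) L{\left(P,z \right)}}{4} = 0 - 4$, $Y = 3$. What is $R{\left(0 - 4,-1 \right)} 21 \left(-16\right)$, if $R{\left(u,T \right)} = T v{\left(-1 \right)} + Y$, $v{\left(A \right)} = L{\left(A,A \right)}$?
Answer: $4368$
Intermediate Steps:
$L{\left(P,z \right)} = 16$ ($L{\left(P,z \right)} = - 4 \left(0 - 4\right) = \left(-4\right) \left(-4\right) = 16$)
$v{\left(A \right)} = 16$
$R{\left(u,T \right)} = 3 + 16 T$ ($R{\left(u,T \right)} = T 16 + 3 = 16 T + 3 = 3 + 16 T$)
$R{\left(0 - 4,-1 \right)} 21 \left(-16\right) = \left(3 + 16 \left(-1\right)\right) 21 \left(-16\right) = \left(3 - 16\right) 21 \left(-16\right) = \left(-13\right) 21 \left(-16\right) = \left(-273\right) \left(-16\right) = 4368$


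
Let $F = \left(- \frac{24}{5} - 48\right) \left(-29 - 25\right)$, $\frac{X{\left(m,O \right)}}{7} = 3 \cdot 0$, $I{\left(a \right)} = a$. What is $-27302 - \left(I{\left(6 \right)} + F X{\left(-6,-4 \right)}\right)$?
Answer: $-27308$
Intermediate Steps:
$X{\left(m,O \right)} = 0$ ($X{\left(m,O \right)} = 7 \cdot 3 \cdot 0 = 7 \cdot 0 = 0$)
$F = \frac{14256}{5}$ ($F = \left(\left(-24\right) \frac{1}{5} - 48\right) \left(-54\right) = \left(- \frac{24}{5} - 48\right) \left(-54\right) = \left(- \frac{264}{5}\right) \left(-54\right) = \frac{14256}{5} \approx 2851.2$)
$-27302 - \left(I{\left(6 \right)} + F X{\left(-6,-4 \right)}\right) = -27302 - \left(6 + \frac{14256}{5} \cdot 0\right) = -27302 - \left(6 + 0\right) = -27302 - 6 = -27308$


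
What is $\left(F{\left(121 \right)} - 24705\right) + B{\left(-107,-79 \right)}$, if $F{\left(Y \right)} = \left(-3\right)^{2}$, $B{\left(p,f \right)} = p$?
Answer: $-24803$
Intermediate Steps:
$F{\left(Y \right)} = 9$
$\left(F{\left(121 \right)} - 24705\right) + B{\left(-107,-79 \right)} = \left(9 - 24705\right) - 107 = -24696 - 107 = -24803$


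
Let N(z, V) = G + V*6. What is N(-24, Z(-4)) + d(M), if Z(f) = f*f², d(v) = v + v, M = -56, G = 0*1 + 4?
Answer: -492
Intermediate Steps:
G = 4 (G = 0 + 4 = 4)
d(v) = 2*v
Z(f) = f³
N(z, V) = 4 + 6*V (N(z, V) = 4 + V*6 = 4 + 6*V)
N(-24, Z(-4)) + d(M) = (4 + 6*(-4)³) + 2*(-56) = (4 + 6*(-64)) - 112 = (4 - 384) - 112 = -380 - 112 = -492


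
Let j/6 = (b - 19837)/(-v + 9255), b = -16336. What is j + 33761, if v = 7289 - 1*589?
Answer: 86042317/2555 ≈ 33676.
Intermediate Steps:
v = 6700 (v = 7289 - 589 = 6700)
j = -217038/2555 (j = 6*((-16336 - 19837)/(-1*6700 + 9255)) = 6*(-36173/(-6700 + 9255)) = 6*(-36173/2555) = -217038/2555 ≈ -84.946)
j + 33761 = -217038/2555 + 33761 = 86042317/2555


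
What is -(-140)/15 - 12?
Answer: -8/3 ≈ -2.6667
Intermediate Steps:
-(-140)/15 - 12 = -14*(-⅔) - 12 = 28/3 - 12 = -8/3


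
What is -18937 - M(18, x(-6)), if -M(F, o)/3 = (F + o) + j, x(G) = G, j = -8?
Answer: -18925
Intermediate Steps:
M(F, o) = 24 - 3*F - 3*o (M(F, o) = -3*((F + o) - 8) = -3*(-8 + F + o) = 24 - 3*F - 3*o)
-18937 - M(18, x(-6)) = -18937 - (24 - 3*18 - 3*(-6)) = -18937 - (24 - 54 + 18) = -18937 - 1*(-12) = -18937 + 12 = -18925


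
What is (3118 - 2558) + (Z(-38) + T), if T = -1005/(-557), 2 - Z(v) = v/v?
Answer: 313482/557 ≈ 562.80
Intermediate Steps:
Z(v) = 1 (Z(v) = 2 - v/v = 2 - 1*1 = 2 - 1 = 1)
T = 1005/557 (T = -1005*(-1/557) = 1005/557 ≈ 1.8043)
(3118 - 2558) + (Z(-38) + T) = (3118 - 2558) + (1 + 1005/557) = 560 + 1562/557 = 313482/557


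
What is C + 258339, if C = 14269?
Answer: 272608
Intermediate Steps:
C + 258339 = 14269 + 258339 = 272608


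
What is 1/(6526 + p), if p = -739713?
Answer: -1/733187 ≈ -1.3639e-6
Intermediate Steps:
1/(6526 + p) = 1/(6526 - 739713) = 1/(-733187) = -1/733187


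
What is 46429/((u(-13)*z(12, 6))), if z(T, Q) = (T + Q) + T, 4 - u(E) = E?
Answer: 46429/510 ≈ 91.037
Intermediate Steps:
u(E) = 4 - E
z(T, Q) = Q + 2*T (z(T, Q) = (Q + T) + T = Q + 2*T)
46429/((u(-13)*z(12, 6))) = 46429/(((4 - 1*(-13))*(6 + 2*12))) = 46429/(((4 + 13)*(6 + 24))) = 46429/((17*30)) = 46429/510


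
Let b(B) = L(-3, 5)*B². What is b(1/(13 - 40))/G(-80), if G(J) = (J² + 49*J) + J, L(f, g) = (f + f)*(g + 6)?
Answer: -11/291600 ≈ -3.7723e-5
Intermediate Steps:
L(f, g) = 2*f*(6 + g) (L(f, g) = (2*f)*(6 + g) = 2*f*(6 + g))
G(J) = J² + 50*J
b(B) = -66*B² (b(B) = (2*(-3)*(6 + 5))*B² = (2*(-3)*11)*B² = -66*B²)
b(1/(13 - 40))/G(-80) = (-66/(13 - 40)²)/((-80*(50 - 80))) = (-66*(1/(-27))²)/((-80*(-30))) = -66*(-1/27)²/2400 = -66*1/729*(1/2400) = -22/243*1/2400 = -11/291600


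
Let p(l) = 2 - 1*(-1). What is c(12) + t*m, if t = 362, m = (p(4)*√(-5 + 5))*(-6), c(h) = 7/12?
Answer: 7/12 ≈ 0.58333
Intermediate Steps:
c(h) = 7/12 (c(h) = 7*(1/12) = 7/12)
p(l) = 3 (p(l) = 2 + 1 = 3)
m = 0 (m = (3*√(-5 + 5))*(-6) = (3*√0)*(-6) = (3*0)*(-6) = 0*(-6) = 0)
c(12) + t*m = 7/12 + 362*0 = 7/12 + 0 = 7/12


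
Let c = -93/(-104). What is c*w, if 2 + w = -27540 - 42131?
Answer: -6479589/104 ≈ -62304.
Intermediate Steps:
c = 93/104 (c = -93*(-1/104) = 93/104 ≈ 0.89423)
w = -69673 (w = -2 + (-27540 - 42131) = -2 - 69671 = -69673)
c*w = (93/104)*(-69673) = -6479589/104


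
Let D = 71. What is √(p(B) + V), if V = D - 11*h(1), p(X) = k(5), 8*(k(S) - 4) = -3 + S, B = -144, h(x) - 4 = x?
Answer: 9/2 ≈ 4.5000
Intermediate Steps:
h(x) = 4 + x
k(S) = 29/8 + S/8 (k(S) = 4 + (-3 + S)/8 = 4 + (-3/8 + S/8) = 29/8 + S/8)
p(X) = 17/4 (p(X) = 29/8 + (⅛)*5 = 29/8 + 5/8 = 17/4)
V = 16 (V = 71 - 11*(4 + 1) = 71 - 11*5 = 71 - 55 = 16)
√(p(B) + V) = √(17/4 + 16) = √(81/4) = 9/2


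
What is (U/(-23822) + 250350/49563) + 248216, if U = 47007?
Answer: 97689909983845/393563262 ≈ 2.4822e+5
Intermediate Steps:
(U/(-23822) + 250350/49563) + 248216 = (47007/(-23822) + 250350/49563) + 248216 = (47007*(-1/23822) + 250350*(1/49563)) + 248216 = (-47007/23822 + 83450/16521) + 248216 = 1211343253/393563262 + 248216 = 97689909983845/393563262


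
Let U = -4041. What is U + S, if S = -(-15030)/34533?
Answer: -15503647/3837 ≈ -4040.6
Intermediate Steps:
S = 1670/3837 (S = -(-15030)/34533 = -1*(-1670/3837) = 1670/3837 ≈ 0.43524)
U + S = -4041 + 1670/3837 = -15503647/3837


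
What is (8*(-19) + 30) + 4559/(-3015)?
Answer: -372389/3015 ≈ -123.51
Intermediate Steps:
(8*(-19) + 30) + 4559/(-3015) = (-152 + 30) + 4559*(-1/3015) = -122 - 4559/3015 = -372389/3015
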